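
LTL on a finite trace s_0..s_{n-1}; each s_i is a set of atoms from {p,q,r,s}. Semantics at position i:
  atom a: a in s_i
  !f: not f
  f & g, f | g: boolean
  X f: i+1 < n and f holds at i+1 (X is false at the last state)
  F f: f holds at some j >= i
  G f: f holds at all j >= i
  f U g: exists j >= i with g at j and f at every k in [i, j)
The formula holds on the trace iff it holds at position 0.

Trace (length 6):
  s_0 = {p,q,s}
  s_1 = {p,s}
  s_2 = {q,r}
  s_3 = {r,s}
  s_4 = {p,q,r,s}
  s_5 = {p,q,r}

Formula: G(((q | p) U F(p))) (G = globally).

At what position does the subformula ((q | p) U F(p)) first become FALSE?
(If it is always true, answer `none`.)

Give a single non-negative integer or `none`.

Answer: none

Derivation:
s_0={p,q,s}: ((q | p) U F(p))=True (q | p)=True q=True p=True F(p)=True
s_1={p,s}: ((q | p) U F(p))=True (q | p)=True q=False p=True F(p)=True
s_2={q,r}: ((q | p) U F(p))=True (q | p)=True q=True p=False F(p)=True
s_3={r,s}: ((q | p) U F(p))=True (q | p)=False q=False p=False F(p)=True
s_4={p,q,r,s}: ((q | p) U F(p))=True (q | p)=True q=True p=True F(p)=True
s_5={p,q,r}: ((q | p) U F(p))=True (q | p)=True q=True p=True F(p)=True
G(((q | p) U F(p))) holds globally = True
No violation — formula holds at every position.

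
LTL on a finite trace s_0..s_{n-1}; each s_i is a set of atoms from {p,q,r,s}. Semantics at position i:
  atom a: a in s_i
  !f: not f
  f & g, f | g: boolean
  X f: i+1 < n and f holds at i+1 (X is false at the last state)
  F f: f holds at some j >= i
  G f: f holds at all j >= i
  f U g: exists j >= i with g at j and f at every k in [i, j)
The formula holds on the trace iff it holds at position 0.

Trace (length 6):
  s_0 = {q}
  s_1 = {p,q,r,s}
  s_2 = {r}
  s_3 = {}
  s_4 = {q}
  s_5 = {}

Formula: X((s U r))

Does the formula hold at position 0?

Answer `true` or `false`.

s_0={q}: X((s U r))=True (s U r)=False s=False r=False
s_1={p,q,r,s}: X((s U r))=True (s U r)=True s=True r=True
s_2={r}: X((s U r))=False (s U r)=True s=False r=True
s_3={}: X((s U r))=False (s U r)=False s=False r=False
s_4={q}: X((s U r))=False (s U r)=False s=False r=False
s_5={}: X((s U r))=False (s U r)=False s=False r=False

Answer: true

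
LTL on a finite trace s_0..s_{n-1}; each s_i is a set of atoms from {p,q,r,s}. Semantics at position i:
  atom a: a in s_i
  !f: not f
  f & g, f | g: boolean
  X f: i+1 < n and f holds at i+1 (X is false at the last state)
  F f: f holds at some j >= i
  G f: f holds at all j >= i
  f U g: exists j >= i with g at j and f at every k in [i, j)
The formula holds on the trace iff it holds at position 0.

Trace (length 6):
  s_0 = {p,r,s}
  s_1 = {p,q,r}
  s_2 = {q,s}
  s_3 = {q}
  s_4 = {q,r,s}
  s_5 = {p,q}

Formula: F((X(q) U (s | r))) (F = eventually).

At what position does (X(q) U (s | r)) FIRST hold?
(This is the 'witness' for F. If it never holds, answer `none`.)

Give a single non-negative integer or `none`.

s_0={p,r,s}: (X(q) U (s | r))=True X(q)=True q=False (s | r)=True s=True r=True
s_1={p,q,r}: (X(q) U (s | r))=True X(q)=True q=True (s | r)=True s=False r=True
s_2={q,s}: (X(q) U (s | r))=True X(q)=True q=True (s | r)=True s=True r=False
s_3={q}: (X(q) U (s | r))=True X(q)=True q=True (s | r)=False s=False r=False
s_4={q,r,s}: (X(q) U (s | r))=True X(q)=True q=True (s | r)=True s=True r=True
s_5={p,q}: (X(q) U (s | r))=False X(q)=False q=True (s | r)=False s=False r=False
F((X(q) U (s | r))) holds; first witness at position 0.

Answer: 0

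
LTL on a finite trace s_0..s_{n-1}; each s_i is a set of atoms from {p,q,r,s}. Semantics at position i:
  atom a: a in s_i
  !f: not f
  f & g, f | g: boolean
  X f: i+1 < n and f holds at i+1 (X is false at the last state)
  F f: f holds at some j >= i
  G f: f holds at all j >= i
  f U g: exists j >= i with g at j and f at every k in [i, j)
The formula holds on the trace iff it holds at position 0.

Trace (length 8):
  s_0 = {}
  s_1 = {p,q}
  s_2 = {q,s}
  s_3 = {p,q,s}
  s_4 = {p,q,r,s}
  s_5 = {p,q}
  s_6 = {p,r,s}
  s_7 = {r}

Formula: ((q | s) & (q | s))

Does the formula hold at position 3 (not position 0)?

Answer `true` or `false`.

s_0={}: ((q | s) & (q | s))=False (q | s)=False q=False s=False
s_1={p,q}: ((q | s) & (q | s))=True (q | s)=True q=True s=False
s_2={q,s}: ((q | s) & (q | s))=True (q | s)=True q=True s=True
s_3={p,q,s}: ((q | s) & (q | s))=True (q | s)=True q=True s=True
s_4={p,q,r,s}: ((q | s) & (q | s))=True (q | s)=True q=True s=True
s_5={p,q}: ((q | s) & (q | s))=True (q | s)=True q=True s=False
s_6={p,r,s}: ((q | s) & (q | s))=True (q | s)=True q=False s=True
s_7={r}: ((q | s) & (q | s))=False (q | s)=False q=False s=False
Evaluating at position 3: result = True

Answer: true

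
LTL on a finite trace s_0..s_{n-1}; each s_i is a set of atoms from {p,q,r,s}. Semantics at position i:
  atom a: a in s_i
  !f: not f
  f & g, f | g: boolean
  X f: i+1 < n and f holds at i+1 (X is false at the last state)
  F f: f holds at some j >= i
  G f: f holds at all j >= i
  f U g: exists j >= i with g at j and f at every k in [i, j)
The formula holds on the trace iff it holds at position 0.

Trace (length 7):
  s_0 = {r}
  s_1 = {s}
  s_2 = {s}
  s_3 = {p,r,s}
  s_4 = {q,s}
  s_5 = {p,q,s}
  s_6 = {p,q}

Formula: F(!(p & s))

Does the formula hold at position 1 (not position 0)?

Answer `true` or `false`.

Answer: true

Derivation:
s_0={r}: F(!(p & s))=True !(p & s)=True (p & s)=False p=False s=False
s_1={s}: F(!(p & s))=True !(p & s)=True (p & s)=False p=False s=True
s_2={s}: F(!(p & s))=True !(p & s)=True (p & s)=False p=False s=True
s_3={p,r,s}: F(!(p & s))=True !(p & s)=False (p & s)=True p=True s=True
s_4={q,s}: F(!(p & s))=True !(p & s)=True (p & s)=False p=False s=True
s_5={p,q,s}: F(!(p & s))=True !(p & s)=False (p & s)=True p=True s=True
s_6={p,q}: F(!(p & s))=True !(p & s)=True (p & s)=False p=True s=False
Evaluating at position 1: result = True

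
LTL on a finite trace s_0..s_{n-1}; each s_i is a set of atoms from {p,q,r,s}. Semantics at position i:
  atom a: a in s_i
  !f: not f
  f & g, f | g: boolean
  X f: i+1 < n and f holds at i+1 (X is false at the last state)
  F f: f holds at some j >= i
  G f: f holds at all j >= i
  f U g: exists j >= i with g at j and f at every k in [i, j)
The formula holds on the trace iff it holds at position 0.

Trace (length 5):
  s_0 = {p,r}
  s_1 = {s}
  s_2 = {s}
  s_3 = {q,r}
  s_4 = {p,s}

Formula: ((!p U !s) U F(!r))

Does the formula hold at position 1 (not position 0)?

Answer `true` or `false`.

Answer: true

Derivation:
s_0={p,r}: ((!p U !s) U F(!r))=True (!p U !s)=True !p=False p=True !s=True s=False F(!r)=True !r=False r=True
s_1={s}: ((!p U !s) U F(!r))=True (!p U !s)=True !p=True p=False !s=False s=True F(!r)=True !r=True r=False
s_2={s}: ((!p U !s) U F(!r))=True (!p U !s)=True !p=True p=False !s=False s=True F(!r)=True !r=True r=False
s_3={q,r}: ((!p U !s) U F(!r))=True (!p U !s)=True !p=True p=False !s=True s=False F(!r)=True !r=False r=True
s_4={p,s}: ((!p U !s) U F(!r))=True (!p U !s)=False !p=False p=True !s=False s=True F(!r)=True !r=True r=False
Evaluating at position 1: result = True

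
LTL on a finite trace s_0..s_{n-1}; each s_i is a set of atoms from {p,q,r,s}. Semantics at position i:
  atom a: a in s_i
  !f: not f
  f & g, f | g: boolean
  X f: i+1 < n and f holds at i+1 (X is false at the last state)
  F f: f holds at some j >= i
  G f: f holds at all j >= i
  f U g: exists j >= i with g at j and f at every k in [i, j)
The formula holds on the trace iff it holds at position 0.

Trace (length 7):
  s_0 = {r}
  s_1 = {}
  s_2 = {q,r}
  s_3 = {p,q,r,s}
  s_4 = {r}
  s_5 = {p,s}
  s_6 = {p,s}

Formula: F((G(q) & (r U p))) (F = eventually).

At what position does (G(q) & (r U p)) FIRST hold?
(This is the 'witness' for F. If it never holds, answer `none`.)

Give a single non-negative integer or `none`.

Answer: none

Derivation:
s_0={r}: (G(q) & (r U p))=False G(q)=False q=False (r U p)=False r=True p=False
s_1={}: (G(q) & (r U p))=False G(q)=False q=False (r U p)=False r=False p=False
s_2={q,r}: (G(q) & (r U p))=False G(q)=False q=True (r U p)=True r=True p=False
s_3={p,q,r,s}: (G(q) & (r U p))=False G(q)=False q=True (r U p)=True r=True p=True
s_4={r}: (G(q) & (r U p))=False G(q)=False q=False (r U p)=True r=True p=False
s_5={p,s}: (G(q) & (r U p))=False G(q)=False q=False (r U p)=True r=False p=True
s_6={p,s}: (G(q) & (r U p))=False G(q)=False q=False (r U p)=True r=False p=True
F((G(q) & (r U p))) does not hold (no witness exists).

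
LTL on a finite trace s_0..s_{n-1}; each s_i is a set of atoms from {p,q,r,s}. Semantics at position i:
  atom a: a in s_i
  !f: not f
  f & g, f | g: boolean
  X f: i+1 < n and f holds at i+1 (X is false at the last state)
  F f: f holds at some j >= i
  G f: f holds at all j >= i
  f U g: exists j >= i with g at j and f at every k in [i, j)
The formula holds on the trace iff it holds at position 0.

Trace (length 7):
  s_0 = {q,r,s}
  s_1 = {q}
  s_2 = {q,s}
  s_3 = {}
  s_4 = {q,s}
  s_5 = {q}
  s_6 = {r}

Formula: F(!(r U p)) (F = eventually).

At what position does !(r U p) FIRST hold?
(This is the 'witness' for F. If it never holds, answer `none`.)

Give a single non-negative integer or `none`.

Answer: 0

Derivation:
s_0={q,r,s}: !(r U p)=True (r U p)=False r=True p=False
s_1={q}: !(r U p)=True (r U p)=False r=False p=False
s_2={q,s}: !(r U p)=True (r U p)=False r=False p=False
s_3={}: !(r U p)=True (r U p)=False r=False p=False
s_4={q,s}: !(r U p)=True (r U p)=False r=False p=False
s_5={q}: !(r U p)=True (r U p)=False r=False p=False
s_6={r}: !(r U p)=True (r U p)=False r=True p=False
F(!(r U p)) holds; first witness at position 0.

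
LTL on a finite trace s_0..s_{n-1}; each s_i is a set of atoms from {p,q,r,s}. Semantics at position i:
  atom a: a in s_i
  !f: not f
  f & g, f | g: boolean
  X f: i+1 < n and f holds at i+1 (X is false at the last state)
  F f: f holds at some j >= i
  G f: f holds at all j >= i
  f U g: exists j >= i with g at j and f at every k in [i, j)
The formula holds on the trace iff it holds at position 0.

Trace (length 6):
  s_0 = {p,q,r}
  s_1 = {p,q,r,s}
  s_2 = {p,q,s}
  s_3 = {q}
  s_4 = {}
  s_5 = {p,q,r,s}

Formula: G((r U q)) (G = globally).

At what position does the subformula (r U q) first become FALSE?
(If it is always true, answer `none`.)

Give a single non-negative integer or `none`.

Answer: 4

Derivation:
s_0={p,q,r}: (r U q)=True r=True q=True
s_1={p,q,r,s}: (r U q)=True r=True q=True
s_2={p,q,s}: (r U q)=True r=False q=True
s_3={q}: (r U q)=True r=False q=True
s_4={}: (r U q)=False r=False q=False
s_5={p,q,r,s}: (r U q)=True r=True q=True
G((r U q)) holds globally = False
First violation at position 4.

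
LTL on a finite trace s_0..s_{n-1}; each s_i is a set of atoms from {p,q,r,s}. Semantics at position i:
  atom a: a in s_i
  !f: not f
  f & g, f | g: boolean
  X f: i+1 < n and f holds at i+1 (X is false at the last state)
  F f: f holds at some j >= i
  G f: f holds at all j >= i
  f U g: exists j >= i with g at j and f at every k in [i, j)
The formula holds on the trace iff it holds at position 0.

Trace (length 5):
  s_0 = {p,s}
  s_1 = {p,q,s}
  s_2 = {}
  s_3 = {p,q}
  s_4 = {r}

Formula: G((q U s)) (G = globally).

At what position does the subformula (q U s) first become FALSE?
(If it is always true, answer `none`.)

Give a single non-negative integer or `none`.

Answer: 2

Derivation:
s_0={p,s}: (q U s)=True q=False s=True
s_1={p,q,s}: (q U s)=True q=True s=True
s_2={}: (q U s)=False q=False s=False
s_3={p,q}: (q U s)=False q=True s=False
s_4={r}: (q U s)=False q=False s=False
G((q U s)) holds globally = False
First violation at position 2.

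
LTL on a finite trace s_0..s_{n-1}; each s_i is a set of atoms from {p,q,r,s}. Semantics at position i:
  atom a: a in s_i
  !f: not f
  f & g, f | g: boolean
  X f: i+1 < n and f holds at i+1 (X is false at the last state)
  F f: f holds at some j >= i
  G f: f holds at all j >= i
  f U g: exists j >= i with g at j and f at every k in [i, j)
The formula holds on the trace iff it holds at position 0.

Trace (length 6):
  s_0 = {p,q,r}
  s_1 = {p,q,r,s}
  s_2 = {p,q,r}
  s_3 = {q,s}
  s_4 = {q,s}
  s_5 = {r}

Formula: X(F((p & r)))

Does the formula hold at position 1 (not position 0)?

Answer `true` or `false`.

s_0={p,q,r}: X(F((p & r)))=True F((p & r))=True (p & r)=True p=True r=True
s_1={p,q,r,s}: X(F((p & r)))=True F((p & r))=True (p & r)=True p=True r=True
s_2={p,q,r}: X(F((p & r)))=False F((p & r))=True (p & r)=True p=True r=True
s_3={q,s}: X(F((p & r)))=False F((p & r))=False (p & r)=False p=False r=False
s_4={q,s}: X(F((p & r)))=False F((p & r))=False (p & r)=False p=False r=False
s_5={r}: X(F((p & r)))=False F((p & r))=False (p & r)=False p=False r=True
Evaluating at position 1: result = True

Answer: true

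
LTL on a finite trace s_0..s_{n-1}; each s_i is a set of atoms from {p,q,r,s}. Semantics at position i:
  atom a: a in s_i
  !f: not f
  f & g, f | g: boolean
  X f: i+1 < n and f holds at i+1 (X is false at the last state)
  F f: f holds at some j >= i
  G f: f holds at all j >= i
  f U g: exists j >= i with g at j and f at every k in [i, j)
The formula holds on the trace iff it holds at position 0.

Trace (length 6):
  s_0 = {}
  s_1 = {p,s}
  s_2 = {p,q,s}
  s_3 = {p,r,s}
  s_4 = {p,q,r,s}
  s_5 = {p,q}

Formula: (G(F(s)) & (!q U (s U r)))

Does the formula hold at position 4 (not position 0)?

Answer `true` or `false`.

s_0={}: (G(F(s)) & (!q U (s U r)))=False G(F(s))=False F(s)=True s=False (!q U (s U r))=True !q=True q=False (s U r)=False r=False
s_1={p,s}: (G(F(s)) & (!q U (s U r)))=False G(F(s))=False F(s)=True s=True (!q U (s U r))=True !q=True q=False (s U r)=True r=False
s_2={p,q,s}: (G(F(s)) & (!q U (s U r)))=False G(F(s))=False F(s)=True s=True (!q U (s U r))=True !q=False q=True (s U r)=True r=False
s_3={p,r,s}: (G(F(s)) & (!q U (s U r)))=False G(F(s))=False F(s)=True s=True (!q U (s U r))=True !q=True q=False (s U r)=True r=True
s_4={p,q,r,s}: (G(F(s)) & (!q U (s U r)))=False G(F(s))=False F(s)=True s=True (!q U (s U r))=True !q=False q=True (s U r)=True r=True
s_5={p,q}: (G(F(s)) & (!q U (s U r)))=False G(F(s))=False F(s)=False s=False (!q U (s U r))=False !q=False q=True (s U r)=False r=False
Evaluating at position 4: result = False

Answer: false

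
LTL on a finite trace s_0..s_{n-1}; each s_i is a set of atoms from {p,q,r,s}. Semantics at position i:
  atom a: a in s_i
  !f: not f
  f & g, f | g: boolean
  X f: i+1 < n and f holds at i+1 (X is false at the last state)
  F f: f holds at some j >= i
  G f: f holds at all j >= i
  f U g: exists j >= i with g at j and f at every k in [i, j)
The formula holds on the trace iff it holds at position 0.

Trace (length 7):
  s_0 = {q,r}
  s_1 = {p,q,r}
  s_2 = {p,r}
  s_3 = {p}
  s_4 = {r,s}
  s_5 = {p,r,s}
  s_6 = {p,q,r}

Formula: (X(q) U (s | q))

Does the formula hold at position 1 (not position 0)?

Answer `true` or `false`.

s_0={q,r}: (X(q) U (s | q))=True X(q)=True q=True (s | q)=True s=False
s_1={p,q,r}: (X(q) U (s | q))=True X(q)=False q=True (s | q)=True s=False
s_2={p,r}: (X(q) U (s | q))=False X(q)=False q=False (s | q)=False s=False
s_3={p}: (X(q) U (s | q))=False X(q)=False q=False (s | q)=False s=False
s_4={r,s}: (X(q) U (s | q))=True X(q)=False q=False (s | q)=True s=True
s_5={p,r,s}: (X(q) U (s | q))=True X(q)=True q=False (s | q)=True s=True
s_6={p,q,r}: (X(q) U (s | q))=True X(q)=False q=True (s | q)=True s=False
Evaluating at position 1: result = True

Answer: true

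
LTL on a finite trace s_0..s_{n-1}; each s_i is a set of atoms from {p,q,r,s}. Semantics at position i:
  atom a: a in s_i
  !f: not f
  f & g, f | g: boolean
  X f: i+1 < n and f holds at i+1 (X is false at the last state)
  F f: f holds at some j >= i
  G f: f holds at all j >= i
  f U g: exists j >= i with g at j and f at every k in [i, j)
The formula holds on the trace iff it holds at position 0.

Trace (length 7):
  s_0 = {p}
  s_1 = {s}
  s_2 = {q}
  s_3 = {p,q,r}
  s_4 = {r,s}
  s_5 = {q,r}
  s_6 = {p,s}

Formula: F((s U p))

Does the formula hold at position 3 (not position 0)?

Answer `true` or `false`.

s_0={p}: F((s U p))=True (s U p)=True s=False p=True
s_1={s}: F((s U p))=True (s U p)=False s=True p=False
s_2={q}: F((s U p))=True (s U p)=False s=False p=False
s_3={p,q,r}: F((s U p))=True (s U p)=True s=False p=True
s_4={r,s}: F((s U p))=True (s U p)=False s=True p=False
s_5={q,r}: F((s U p))=True (s U p)=False s=False p=False
s_6={p,s}: F((s U p))=True (s U p)=True s=True p=True
Evaluating at position 3: result = True

Answer: true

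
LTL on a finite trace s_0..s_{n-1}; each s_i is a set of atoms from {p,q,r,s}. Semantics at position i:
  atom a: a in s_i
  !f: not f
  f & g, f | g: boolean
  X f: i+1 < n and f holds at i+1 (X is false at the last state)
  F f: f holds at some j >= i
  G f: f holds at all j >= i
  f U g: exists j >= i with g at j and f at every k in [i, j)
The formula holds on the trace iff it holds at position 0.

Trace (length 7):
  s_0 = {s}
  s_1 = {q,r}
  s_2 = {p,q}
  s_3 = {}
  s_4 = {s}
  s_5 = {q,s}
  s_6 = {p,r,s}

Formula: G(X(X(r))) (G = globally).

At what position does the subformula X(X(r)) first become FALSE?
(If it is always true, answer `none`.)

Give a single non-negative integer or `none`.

s_0={s}: X(X(r))=False X(r)=True r=False
s_1={q,r}: X(X(r))=False X(r)=False r=True
s_2={p,q}: X(X(r))=False X(r)=False r=False
s_3={}: X(X(r))=False X(r)=False r=False
s_4={s}: X(X(r))=True X(r)=False r=False
s_5={q,s}: X(X(r))=False X(r)=True r=False
s_6={p,r,s}: X(X(r))=False X(r)=False r=True
G(X(X(r))) holds globally = False
First violation at position 0.

Answer: 0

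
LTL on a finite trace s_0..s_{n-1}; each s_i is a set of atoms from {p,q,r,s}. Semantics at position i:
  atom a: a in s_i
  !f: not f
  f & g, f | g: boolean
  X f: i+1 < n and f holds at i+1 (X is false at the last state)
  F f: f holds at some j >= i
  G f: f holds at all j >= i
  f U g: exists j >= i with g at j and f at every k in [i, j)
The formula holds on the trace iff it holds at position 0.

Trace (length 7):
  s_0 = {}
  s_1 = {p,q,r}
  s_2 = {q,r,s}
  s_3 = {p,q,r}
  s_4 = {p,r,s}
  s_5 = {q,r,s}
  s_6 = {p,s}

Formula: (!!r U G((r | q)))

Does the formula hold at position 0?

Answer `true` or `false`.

Answer: false

Derivation:
s_0={}: (!!r U G((r | q)))=False !!r=False !r=True r=False G((r | q))=False (r | q)=False q=False
s_1={p,q,r}: (!!r U G((r | q)))=False !!r=True !r=False r=True G((r | q))=False (r | q)=True q=True
s_2={q,r,s}: (!!r U G((r | q)))=False !!r=True !r=False r=True G((r | q))=False (r | q)=True q=True
s_3={p,q,r}: (!!r U G((r | q)))=False !!r=True !r=False r=True G((r | q))=False (r | q)=True q=True
s_4={p,r,s}: (!!r U G((r | q)))=False !!r=True !r=False r=True G((r | q))=False (r | q)=True q=False
s_5={q,r,s}: (!!r U G((r | q)))=False !!r=True !r=False r=True G((r | q))=False (r | q)=True q=True
s_6={p,s}: (!!r U G((r | q)))=False !!r=False !r=True r=False G((r | q))=False (r | q)=False q=False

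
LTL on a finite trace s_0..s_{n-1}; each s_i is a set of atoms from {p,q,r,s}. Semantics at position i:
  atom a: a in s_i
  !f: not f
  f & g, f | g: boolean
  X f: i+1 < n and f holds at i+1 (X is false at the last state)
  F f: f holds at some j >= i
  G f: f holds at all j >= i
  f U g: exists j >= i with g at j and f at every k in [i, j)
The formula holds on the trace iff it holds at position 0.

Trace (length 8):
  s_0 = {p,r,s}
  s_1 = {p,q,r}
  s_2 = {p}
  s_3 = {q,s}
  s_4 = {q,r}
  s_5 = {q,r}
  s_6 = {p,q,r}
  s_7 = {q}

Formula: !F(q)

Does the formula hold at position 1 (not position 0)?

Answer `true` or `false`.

Answer: false

Derivation:
s_0={p,r,s}: !F(q)=False F(q)=True q=False
s_1={p,q,r}: !F(q)=False F(q)=True q=True
s_2={p}: !F(q)=False F(q)=True q=False
s_3={q,s}: !F(q)=False F(q)=True q=True
s_4={q,r}: !F(q)=False F(q)=True q=True
s_5={q,r}: !F(q)=False F(q)=True q=True
s_6={p,q,r}: !F(q)=False F(q)=True q=True
s_7={q}: !F(q)=False F(q)=True q=True
Evaluating at position 1: result = False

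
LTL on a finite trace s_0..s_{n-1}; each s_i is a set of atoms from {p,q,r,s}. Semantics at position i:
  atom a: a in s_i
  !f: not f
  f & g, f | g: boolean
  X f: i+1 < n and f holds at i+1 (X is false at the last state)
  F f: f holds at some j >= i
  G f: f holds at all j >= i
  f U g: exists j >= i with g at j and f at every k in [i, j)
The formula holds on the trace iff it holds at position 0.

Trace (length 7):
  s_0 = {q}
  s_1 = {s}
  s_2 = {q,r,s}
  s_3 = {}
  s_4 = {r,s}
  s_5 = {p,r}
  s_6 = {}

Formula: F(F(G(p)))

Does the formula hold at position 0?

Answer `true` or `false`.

s_0={q}: F(F(G(p)))=False F(G(p))=False G(p)=False p=False
s_1={s}: F(F(G(p)))=False F(G(p))=False G(p)=False p=False
s_2={q,r,s}: F(F(G(p)))=False F(G(p))=False G(p)=False p=False
s_3={}: F(F(G(p)))=False F(G(p))=False G(p)=False p=False
s_4={r,s}: F(F(G(p)))=False F(G(p))=False G(p)=False p=False
s_5={p,r}: F(F(G(p)))=False F(G(p))=False G(p)=False p=True
s_6={}: F(F(G(p)))=False F(G(p))=False G(p)=False p=False

Answer: false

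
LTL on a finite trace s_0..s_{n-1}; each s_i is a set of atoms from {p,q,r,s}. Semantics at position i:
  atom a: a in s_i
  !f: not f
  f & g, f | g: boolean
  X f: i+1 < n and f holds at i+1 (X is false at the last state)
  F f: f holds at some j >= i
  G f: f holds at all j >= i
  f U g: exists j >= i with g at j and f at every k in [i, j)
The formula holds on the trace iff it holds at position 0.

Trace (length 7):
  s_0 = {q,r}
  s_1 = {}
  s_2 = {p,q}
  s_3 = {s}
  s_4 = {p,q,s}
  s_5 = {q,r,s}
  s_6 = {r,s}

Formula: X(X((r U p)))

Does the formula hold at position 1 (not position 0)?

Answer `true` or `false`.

Answer: false

Derivation:
s_0={q,r}: X(X((r U p)))=True X((r U p))=False (r U p)=False r=True p=False
s_1={}: X(X((r U p)))=False X((r U p))=True (r U p)=False r=False p=False
s_2={p,q}: X(X((r U p)))=True X((r U p))=False (r U p)=True r=False p=True
s_3={s}: X(X((r U p)))=False X((r U p))=True (r U p)=False r=False p=False
s_4={p,q,s}: X(X((r U p)))=False X((r U p))=False (r U p)=True r=False p=True
s_5={q,r,s}: X(X((r U p)))=False X((r U p))=False (r U p)=False r=True p=False
s_6={r,s}: X(X((r U p)))=False X((r U p))=False (r U p)=False r=True p=False
Evaluating at position 1: result = False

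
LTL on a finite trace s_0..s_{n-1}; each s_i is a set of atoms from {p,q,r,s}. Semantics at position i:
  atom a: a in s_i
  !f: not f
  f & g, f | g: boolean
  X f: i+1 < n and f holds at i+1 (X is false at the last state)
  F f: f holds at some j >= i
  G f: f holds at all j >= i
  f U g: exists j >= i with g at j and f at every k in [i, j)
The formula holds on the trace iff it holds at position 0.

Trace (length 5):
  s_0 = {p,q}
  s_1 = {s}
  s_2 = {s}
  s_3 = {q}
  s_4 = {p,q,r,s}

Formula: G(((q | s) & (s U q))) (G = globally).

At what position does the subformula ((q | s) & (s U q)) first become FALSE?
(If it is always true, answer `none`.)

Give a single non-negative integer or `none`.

s_0={p,q}: ((q | s) & (s U q))=True (q | s)=True q=True s=False (s U q)=True
s_1={s}: ((q | s) & (s U q))=True (q | s)=True q=False s=True (s U q)=True
s_2={s}: ((q | s) & (s U q))=True (q | s)=True q=False s=True (s U q)=True
s_3={q}: ((q | s) & (s U q))=True (q | s)=True q=True s=False (s U q)=True
s_4={p,q,r,s}: ((q | s) & (s U q))=True (q | s)=True q=True s=True (s U q)=True
G(((q | s) & (s U q))) holds globally = True
No violation — formula holds at every position.

Answer: none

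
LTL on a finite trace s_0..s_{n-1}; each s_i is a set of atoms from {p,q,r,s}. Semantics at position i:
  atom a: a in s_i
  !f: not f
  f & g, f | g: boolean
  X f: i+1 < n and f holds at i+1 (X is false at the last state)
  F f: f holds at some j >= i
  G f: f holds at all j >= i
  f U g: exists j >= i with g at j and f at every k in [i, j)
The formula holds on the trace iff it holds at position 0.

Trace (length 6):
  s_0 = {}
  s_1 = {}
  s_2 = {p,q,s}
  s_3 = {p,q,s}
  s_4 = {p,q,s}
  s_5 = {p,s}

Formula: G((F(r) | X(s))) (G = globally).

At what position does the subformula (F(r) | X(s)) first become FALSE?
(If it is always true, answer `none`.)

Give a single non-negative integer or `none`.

s_0={}: (F(r) | X(s))=False F(r)=False r=False X(s)=False s=False
s_1={}: (F(r) | X(s))=True F(r)=False r=False X(s)=True s=False
s_2={p,q,s}: (F(r) | X(s))=True F(r)=False r=False X(s)=True s=True
s_3={p,q,s}: (F(r) | X(s))=True F(r)=False r=False X(s)=True s=True
s_4={p,q,s}: (F(r) | X(s))=True F(r)=False r=False X(s)=True s=True
s_5={p,s}: (F(r) | X(s))=False F(r)=False r=False X(s)=False s=True
G((F(r) | X(s))) holds globally = False
First violation at position 0.

Answer: 0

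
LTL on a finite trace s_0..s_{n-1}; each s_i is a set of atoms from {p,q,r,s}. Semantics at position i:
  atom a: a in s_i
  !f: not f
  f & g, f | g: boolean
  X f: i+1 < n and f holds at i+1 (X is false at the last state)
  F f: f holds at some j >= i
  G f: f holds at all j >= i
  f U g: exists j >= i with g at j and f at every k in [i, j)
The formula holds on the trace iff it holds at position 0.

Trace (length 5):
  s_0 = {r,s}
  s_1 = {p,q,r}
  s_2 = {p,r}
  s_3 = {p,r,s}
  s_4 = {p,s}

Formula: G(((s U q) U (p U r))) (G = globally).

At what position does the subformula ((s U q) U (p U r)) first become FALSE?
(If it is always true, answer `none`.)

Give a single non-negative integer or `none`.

s_0={r,s}: ((s U q) U (p U r))=True (s U q)=True s=True q=False (p U r)=True p=False r=True
s_1={p,q,r}: ((s U q) U (p U r))=True (s U q)=True s=False q=True (p U r)=True p=True r=True
s_2={p,r}: ((s U q) U (p U r))=True (s U q)=False s=False q=False (p U r)=True p=True r=True
s_3={p,r,s}: ((s U q) U (p U r))=True (s U q)=False s=True q=False (p U r)=True p=True r=True
s_4={p,s}: ((s U q) U (p U r))=False (s U q)=False s=True q=False (p U r)=False p=True r=False
G(((s U q) U (p U r))) holds globally = False
First violation at position 4.

Answer: 4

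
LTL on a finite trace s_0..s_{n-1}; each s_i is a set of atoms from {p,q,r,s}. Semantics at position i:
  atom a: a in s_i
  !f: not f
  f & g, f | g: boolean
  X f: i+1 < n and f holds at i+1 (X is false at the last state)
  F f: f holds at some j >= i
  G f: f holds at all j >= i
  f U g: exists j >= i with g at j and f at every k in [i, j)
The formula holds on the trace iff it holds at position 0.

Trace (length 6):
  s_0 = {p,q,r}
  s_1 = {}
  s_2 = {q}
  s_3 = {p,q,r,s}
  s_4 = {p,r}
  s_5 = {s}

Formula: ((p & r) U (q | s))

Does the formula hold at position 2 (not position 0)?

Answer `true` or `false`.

Answer: true

Derivation:
s_0={p,q,r}: ((p & r) U (q | s))=True (p & r)=True p=True r=True (q | s)=True q=True s=False
s_1={}: ((p & r) U (q | s))=False (p & r)=False p=False r=False (q | s)=False q=False s=False
s_2={q}: ((p & r) U (q | s))=True (p & r)=False p=False r=False (q | s)=True q=True s=False
s_3={p,q,r,s}: ((p & r) U (q | s))=True (p & r)=True p=True r=True (q | s)=True q=True s=True
s_4={p,r}: ((p & r) U (q | s))=True (p & r)=True p=True r=True (q | s)=False q=False s=False
s_5={s}: ((p & r) U (q | s))=True (p & r)=False p=False r=False (q | s)=True q=False s=True
Evaluating at position 2: result = True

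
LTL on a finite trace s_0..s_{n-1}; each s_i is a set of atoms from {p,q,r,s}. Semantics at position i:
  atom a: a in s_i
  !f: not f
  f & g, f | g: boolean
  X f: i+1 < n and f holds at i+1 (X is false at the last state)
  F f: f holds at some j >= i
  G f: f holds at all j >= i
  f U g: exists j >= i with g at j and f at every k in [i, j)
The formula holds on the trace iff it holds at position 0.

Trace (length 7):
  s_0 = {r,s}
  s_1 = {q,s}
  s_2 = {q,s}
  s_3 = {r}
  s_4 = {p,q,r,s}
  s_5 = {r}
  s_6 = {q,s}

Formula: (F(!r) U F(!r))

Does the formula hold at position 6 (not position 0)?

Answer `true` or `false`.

Answer: true

Derivation:
s_0={r,s}: (F(!r) U F(!r))=True F(!r)=True !r=False r=True
s_1={q,s}: (F(!r) U F(!r))=True F(!r)=True !r=True r=False
s_2={q,s}: (F(!r) U F(!r))=True F(!r)=True !r=True r=False
s_3={r}: (F(!r) U F(!r))=True F(!r)=True !r=False r=True
s_4={p,q,r,s}: (F(!r) U F(!r))=True F(!r)=True !r=False r=True
s_5={r}: (F(!r) U F(!r))=True F(!r)=True !r=False r=True
s_6={q,s}: (F(!r) U F(!r))=True F(!r)=True !r=True r=False
Evaluating at position 6: result = True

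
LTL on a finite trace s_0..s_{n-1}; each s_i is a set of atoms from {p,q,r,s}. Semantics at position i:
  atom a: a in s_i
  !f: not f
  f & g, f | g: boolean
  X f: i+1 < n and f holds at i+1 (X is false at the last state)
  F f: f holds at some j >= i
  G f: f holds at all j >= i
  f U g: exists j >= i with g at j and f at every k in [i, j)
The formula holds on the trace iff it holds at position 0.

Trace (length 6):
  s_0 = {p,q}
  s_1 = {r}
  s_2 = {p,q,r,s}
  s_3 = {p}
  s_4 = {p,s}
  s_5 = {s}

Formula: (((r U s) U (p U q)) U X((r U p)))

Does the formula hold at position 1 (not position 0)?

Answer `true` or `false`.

Answer: true

Derivation:
s_0={p,q}: (((r U s) U (p U q)) U X((r U p)))=True ((r U s) U (p U q))=True (r U s)=False r=False s=False (p U q)=True p=True q=True X((r U p))=True (r U p)=True
s_1={r}: (((r U s) U (p U q)) U X((r U p)))=True ((r U s) U (p U q))=True (r U s)=True r=True s=False (p U q)=False p=False q=False X((r U p))=True (r U p)=True
s_2={p,q,r,s}: (((r U s) U (p U q)) U X((r U p)))=True ((r U s) U (p U q))=True (r U s)=True r=True s=True (p U q)=True p=True q=True X((r U p))=True (r U p)=True
s_3={p}: (((r U s) U (p U q)) U X((r U p)))=True ((r U s) U (p U q))=False (r U s)=False r=False s=False (p U q)=False p=True q=False X((r U p))=True (r U p)=True
s_4={p,s}: (((r U s) U (p U q)) U X((r U p)))=False ((r U s) U (p U q))=False (r U s)=True r=False s=True (p U q)=False p=True q=False X((r U p))=False (r U p)=True
s_5={s}: (((r U s) U (p U q)) U X((r U p)))=False ((r U s) U (p U q))=False (r U s)=True r=False s=True (p U q)=False p=False q=False X((r U p))=False (r U p)=False
Evaluating at position 1: result = True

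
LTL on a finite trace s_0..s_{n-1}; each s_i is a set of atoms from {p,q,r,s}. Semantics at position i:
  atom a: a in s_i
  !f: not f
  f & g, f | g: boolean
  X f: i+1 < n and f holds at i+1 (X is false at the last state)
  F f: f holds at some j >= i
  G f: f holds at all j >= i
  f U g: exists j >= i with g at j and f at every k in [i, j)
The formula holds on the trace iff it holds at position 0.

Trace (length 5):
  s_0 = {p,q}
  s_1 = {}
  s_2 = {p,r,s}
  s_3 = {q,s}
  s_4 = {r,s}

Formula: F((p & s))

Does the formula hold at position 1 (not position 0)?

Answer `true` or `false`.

s_0={p,q}: F((p & s))=True (p & s)=False p=True s=False
s_1={}: F((p & s))=True (p & s)=False p=False s=False
s_2={p,r,s}: F((p & s))=True (p & s)=True p=True s=True
s_3={q,s}: F((p & s))=False (p & s)=False p=False s=True
s_4={r,s}: F((p & s))=False (p & s)=False p=False s=True
Evaluating at position 1: result = True

Answer: true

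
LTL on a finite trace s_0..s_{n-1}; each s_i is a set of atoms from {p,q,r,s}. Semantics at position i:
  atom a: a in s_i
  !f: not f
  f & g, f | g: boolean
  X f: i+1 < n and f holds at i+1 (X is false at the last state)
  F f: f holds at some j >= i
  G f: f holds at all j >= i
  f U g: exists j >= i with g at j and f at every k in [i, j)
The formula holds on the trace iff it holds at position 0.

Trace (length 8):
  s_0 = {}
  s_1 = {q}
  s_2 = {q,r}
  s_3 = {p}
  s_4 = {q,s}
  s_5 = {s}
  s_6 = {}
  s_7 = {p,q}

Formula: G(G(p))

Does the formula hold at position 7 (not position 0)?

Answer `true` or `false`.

Answer: true

Derivation:
s_0={}: G(G(p))=False G(p)=False p=False
s_1={q}: G(G(p))=False G(p)=False p=False
s_2={q,r}: G(G(p))=False G(p)=False p=False
s_3={p}: G(G(p))=False G(p)=False p=True
s_4={q,s}: G(G(p))=False G(p)=False p=False
s_5={s}: G(G(p))=False G(p)=False p=False
s_6={}: G(G(p))=False G(p)=False p=False
s_7={p,q}: G(G(p))=True G(p)=True p=True
Evaluating at position 7: result = True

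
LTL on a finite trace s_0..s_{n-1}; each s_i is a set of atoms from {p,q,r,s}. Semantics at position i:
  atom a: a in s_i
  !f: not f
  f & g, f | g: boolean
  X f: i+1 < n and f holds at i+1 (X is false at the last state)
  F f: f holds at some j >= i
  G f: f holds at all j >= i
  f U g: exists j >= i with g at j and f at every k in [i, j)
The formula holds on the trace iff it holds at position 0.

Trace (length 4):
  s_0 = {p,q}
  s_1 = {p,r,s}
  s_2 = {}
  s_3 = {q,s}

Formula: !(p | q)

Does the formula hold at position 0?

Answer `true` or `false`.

Answer: false

Derivation:
s_0={p,q}: !(p | q)=False (p | q)=True p=True q=True
s_1={p,r,s}: !(p | q)=False (p | q)=True p=True q=False
s_2={}: !(p | q)=True (p | q)=False p=False q=False
s_3={q,s}: !(p | q)=False (p | q)=True p=False q=True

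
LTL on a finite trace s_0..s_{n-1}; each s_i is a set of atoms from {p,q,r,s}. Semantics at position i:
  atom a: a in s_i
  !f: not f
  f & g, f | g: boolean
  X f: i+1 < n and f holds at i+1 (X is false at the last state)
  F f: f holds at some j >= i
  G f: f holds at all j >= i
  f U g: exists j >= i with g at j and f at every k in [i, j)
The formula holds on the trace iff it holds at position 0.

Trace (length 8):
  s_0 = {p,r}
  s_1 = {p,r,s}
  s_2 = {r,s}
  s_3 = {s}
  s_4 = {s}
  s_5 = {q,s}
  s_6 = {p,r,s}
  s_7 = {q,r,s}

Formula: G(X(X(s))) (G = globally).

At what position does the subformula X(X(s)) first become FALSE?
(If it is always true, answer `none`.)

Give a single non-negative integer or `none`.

Answer: 6

Derivation:
s_0={p,r}: X(X(s))=True X(s)=True s=False
s_1={p,r,s}: X(X(s))=True X(s)=True s=True
s_2={r,s}: X(X(s))=True X(s)=True s=True
s_3={s}: X(X(s))=True X(s)=True s=True
s_4={s}: X(X(s))=True X(s)=True s=True
s_5={q,s}: X(X(s))=True X(s)=True s=True
s_6={p,r,s}: X(X(s))=False X(s)=True s=True
s_7={q,r,s}: X(X(s))=False X(s)=False s=True
G(X(X(s))) holds globally = False
First violation at position 6.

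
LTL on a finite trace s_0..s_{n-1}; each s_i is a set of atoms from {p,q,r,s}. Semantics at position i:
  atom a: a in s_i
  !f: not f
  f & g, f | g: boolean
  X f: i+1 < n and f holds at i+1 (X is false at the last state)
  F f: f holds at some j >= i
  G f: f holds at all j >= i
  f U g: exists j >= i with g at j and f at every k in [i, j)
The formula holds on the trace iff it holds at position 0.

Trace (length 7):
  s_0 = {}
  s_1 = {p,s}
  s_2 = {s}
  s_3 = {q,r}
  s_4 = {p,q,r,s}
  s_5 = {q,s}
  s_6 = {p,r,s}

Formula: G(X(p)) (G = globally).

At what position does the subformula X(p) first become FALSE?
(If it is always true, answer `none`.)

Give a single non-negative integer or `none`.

s_0={}: X(p)=True p=False
s_1={p,s}: X(p)=False p=True
s_2={s}: X(p)=False p=False
s_3={q,r}: X(p)=True p=False
s_4={p,q,r,s}: X(p)=False p=True
s_5={q,s}: X(p)=True p=False
s_6={p,r,s}: X(p)=False p=True
G(X(p)) holds globally = False
First violation at position 1.

Answer: 1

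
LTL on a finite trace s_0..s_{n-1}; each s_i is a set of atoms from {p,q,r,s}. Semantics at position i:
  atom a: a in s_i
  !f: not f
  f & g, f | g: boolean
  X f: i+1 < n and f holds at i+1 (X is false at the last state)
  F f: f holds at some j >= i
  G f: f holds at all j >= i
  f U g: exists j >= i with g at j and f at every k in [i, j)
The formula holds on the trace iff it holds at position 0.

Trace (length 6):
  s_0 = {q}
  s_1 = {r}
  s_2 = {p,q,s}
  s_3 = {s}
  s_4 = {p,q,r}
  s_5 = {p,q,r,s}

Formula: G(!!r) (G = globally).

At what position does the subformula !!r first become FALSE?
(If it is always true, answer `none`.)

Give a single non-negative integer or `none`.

Answer: 0

Derivation:
s_0={q}: !!r=False !r=True r=False
s_1={r}: !!r=True !r=False r=True
s_2={p,q,s}: !!r=False !r=True r=False
s_3={s}: !!r=False !r=True r=False
s_4={p,q,r}: !!r=True !r=False r=True
s_5={p,q,r,s}: !!r=True !r=False r=True
G(!!r) holds globally = False
First violation at position 0.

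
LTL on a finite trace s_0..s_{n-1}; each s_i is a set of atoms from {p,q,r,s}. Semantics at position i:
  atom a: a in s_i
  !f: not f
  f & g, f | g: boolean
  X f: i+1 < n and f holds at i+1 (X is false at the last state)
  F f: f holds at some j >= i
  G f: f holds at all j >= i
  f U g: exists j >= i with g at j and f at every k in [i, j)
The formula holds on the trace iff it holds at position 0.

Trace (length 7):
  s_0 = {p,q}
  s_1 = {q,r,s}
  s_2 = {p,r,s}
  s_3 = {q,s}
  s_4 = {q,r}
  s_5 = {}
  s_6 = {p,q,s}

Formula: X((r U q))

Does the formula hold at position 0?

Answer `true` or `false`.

Answer: true

Derivation:
s_0={p,q}: X((r U q))=True (r U q)=True r=False q=True
s_1={q,r,s}: X((r U q))=True (r U q)=True r=True q=True
s_2={p,r,s}: X((r U q))=True (r U q)=True r=True q=False
s_3={q,s}: X((r U q))=True (r U q)=True r=False q=True
s_4={q,r}: X((r U q))=False (r U q)=True r=True q=True
s_5={}: X((r U q))=True (r U q)=False r=False q=False
s_6={p,q,s}: X((r U q))=False (r U q)=True r=False q=True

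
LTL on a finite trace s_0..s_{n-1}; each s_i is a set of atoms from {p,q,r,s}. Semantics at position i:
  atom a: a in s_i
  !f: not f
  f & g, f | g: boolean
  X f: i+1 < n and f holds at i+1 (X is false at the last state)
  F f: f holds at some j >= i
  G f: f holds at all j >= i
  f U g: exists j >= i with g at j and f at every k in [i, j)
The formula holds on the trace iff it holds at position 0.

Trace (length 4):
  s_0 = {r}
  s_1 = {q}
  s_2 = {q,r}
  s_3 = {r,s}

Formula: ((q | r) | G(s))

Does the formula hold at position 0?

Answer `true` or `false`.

Answer: true

Derivation:
s_0={r}: ((q | r) | G(s))=True (q | r)=True q=False r=True G(s)=False s=False
s_1={q}: ((q | r) | G(s))=True (q | r)=True q=True r=False G(s)=False s=False
s_2={q,r}: ((q | r) | G(s))=True (q | r)=True q=True r=True G(s)=False s=False
s_3={r,s}: ((q | r) | G(s))=True (q | r)=True q=False r=True G(s)=True s=True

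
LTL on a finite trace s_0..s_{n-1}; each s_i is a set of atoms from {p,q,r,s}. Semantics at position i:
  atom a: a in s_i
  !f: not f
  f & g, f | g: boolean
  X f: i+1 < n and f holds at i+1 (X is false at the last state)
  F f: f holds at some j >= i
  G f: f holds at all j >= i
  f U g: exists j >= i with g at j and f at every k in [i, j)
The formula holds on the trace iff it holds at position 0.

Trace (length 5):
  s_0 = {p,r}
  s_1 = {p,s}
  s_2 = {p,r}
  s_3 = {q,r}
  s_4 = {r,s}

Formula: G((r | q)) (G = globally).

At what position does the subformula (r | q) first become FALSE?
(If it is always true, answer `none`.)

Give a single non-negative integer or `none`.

Answer: 1

Derivation:
s_0={p,r}: (r | q)=True r=True q=False
s_1={p,s}: (r | q)=False r=False q=False
s_2={p,r}: (r | q)=True r=True q=False
s_3={q,r}: (r | q)=True r=True q=True
s_4={r,s}: (r | q)=True r=True q=False
G((r | q)) holds globally = False
First violation at position 1.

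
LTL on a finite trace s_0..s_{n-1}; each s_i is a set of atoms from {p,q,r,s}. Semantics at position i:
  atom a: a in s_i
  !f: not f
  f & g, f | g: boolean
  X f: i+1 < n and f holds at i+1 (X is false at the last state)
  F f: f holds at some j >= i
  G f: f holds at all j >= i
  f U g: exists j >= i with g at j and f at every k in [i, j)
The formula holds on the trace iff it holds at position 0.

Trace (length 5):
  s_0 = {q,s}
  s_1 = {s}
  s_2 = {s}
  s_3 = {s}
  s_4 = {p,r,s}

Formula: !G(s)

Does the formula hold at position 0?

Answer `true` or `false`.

Answer: false

Derivation:
s_0={q,s}: !G(s)=False G(s)=True s=True
s_1={s}: !G(s)=False G(s)=True s=True
s_2={s}: !G(s)=False G(s)=True s=True
s_3={s}: !G(s)=False G(s)=True s=True
s_4={p,r,s}: !G(s)=False G(s)=True s=True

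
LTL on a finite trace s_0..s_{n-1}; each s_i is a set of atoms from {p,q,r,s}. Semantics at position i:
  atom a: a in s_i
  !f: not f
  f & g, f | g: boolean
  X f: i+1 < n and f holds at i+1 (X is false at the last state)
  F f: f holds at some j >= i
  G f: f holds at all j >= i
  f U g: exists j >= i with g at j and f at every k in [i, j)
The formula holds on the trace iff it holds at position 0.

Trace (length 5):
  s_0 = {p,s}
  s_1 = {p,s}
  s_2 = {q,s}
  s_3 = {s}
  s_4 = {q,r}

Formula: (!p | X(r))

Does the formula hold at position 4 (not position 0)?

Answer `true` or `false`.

s_0={p,s}: (!p | X(r))=False !p=False p=True X(r)=False r=False
s_1={p,s}: (!p | X(r))=False !p=False p=True X(r)=False r=False
s_2={q,s}: (!p | X(r))=True !p=True p=False X(r)=False r=False
s_3={s}: (!p | X(r))=True !p=True p=False X(r)=True r=False
s_4={q,r}: (!p | X(r))=True !p=True p=False X(r)=False r=True
Evaluating at position 4: result = True

Answer: true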